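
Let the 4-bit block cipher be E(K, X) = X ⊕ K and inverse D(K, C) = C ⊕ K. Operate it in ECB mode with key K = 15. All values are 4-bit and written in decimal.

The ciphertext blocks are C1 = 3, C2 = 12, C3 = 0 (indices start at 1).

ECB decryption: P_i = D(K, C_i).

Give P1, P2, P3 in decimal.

P1: D(K, 3) = 12.
P2: D(K, 12) = 3.
P3: D(K, 0) = 15.

P1 = 12, P2 = 3, P3 = 15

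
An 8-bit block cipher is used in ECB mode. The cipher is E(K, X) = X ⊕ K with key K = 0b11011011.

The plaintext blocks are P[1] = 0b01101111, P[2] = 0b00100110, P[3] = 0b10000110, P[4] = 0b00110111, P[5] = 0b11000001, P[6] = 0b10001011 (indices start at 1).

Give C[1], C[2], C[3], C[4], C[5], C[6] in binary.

C[1] = 0b10110100, C[2] = 0b11111101, C[3] = 0b01011101, C[4] = 0b11101100, C[5] = 0b00011010, C[6] = 0b01010000

ECB encryption: C_i = E(K, P_i).
C[1]: E(K, 0b01101111) = 0b10110100.
C[2]: E(K, 0b00100110) = 0b11111101.
C[3]: E(K, 0b10000110) = 0b01011101.
C[4]: E(K, 0b00110111) = 0b11101100.
C[5]: E(K, 0b11000001) = 0b00011010.
C[6]: E(K, 0b10001011) = 0b01010000.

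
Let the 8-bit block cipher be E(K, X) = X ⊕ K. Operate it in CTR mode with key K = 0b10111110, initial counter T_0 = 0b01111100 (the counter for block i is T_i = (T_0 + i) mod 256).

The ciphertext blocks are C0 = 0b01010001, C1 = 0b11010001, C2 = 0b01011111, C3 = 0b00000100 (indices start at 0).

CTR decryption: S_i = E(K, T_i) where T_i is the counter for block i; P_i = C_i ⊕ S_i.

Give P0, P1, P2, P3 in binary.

P0 = 0b10010011, P1 = 0b00010010, P2 = 0b10011111, P3 = 0b11000101

P0: T = 0b01111100, S = E(K, T) = 0b11000010; 0b01010001 ⊕ 0b11000010 = 0b10010011.
P1: T = 0b01111101, S = E(K, T) = 0b11000011; 0b11010001 ⊕ 0b11000011 = 0b00010010.
P2: T = 0b01111110, S = E(K, T) = 0b11000000; 0b01011111 ⊕ 0b11000000 = 0b10011111.
P3: T = 0b01111111, S = E(K, T) = 0b11000001; 0b00000100 ⊕ 0b11000001 = 0b11000101.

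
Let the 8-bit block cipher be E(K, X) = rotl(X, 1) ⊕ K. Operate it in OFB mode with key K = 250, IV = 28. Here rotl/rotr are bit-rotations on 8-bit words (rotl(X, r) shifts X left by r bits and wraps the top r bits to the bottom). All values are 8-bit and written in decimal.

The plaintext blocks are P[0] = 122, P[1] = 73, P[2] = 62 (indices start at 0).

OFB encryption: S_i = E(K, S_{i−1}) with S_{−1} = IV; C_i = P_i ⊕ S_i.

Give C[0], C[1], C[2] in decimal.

C[0] = 184, C[1] = 54, C[2] = 58

C[0]: S = E(K, 28) = 194; 122 ⊕ 194 = 184.
C[1]: S = E(K, 194) = 127; 73 ⊕ 127 = 54.
C[2]: S = E(K, 127) = 4; 62 ⊕ 4 = 58.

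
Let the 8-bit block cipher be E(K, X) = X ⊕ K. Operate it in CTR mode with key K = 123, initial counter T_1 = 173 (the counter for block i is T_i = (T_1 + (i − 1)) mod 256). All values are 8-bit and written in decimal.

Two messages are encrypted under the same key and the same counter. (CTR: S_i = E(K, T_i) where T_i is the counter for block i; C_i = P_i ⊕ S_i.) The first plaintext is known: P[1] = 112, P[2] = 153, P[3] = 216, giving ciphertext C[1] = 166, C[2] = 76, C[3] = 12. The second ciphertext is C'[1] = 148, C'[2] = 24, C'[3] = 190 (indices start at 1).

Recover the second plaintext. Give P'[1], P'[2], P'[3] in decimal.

P'[1] = 66, P'[2] = 205, P'[3] = 106

In CTR with a reused counter, both messages share the same keystream S_i, so C_i ⊕ C'_i = P_i ⊕ P'_i and thus P'_i = P_i ⊕ C_i ⊕ C'_i.
P'[1]: 112 ⊕ 166 ⊕ 148 = 66.
P'[2]: 153 ⊕ 76 ⊕ 24 = 205.
P'[3]: 216 ⊕ 12 ⊕ 190 = 106.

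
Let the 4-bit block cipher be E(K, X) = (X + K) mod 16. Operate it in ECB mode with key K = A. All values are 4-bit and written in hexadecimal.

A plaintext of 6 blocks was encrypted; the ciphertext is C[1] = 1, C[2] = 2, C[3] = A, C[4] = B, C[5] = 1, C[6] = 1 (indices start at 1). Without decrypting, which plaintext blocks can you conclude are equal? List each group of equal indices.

P[1] = P[5] = P[6]

ECB encrypts each block independently with the same key, so equal ciphertext blocks imply equal plaintext blocks.
C[1] = C[5] = C[6] = 1, so P[1] = P[5] = P[6].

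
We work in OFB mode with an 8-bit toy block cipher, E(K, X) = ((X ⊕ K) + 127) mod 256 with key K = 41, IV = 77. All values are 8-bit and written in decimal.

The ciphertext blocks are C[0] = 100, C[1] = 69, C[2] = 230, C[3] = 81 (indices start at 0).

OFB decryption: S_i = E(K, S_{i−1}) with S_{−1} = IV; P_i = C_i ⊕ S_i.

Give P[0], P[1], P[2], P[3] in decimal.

P[0] = 135, P[1] = 12, P[2] = 57, P[3] = 36

P[0]: S = E(K, 77) = 227; 100 ⊕ 227 = 135.
P[1]: S = E(K, 227) = 73; 69 ⊕ 73 = 12.
P[2]: S = E(K, 73) = 223; 230 ⊕ 223 = 57.
P[3]: S = E(K, 223) = 117; 81 ⊕ 117 = 36.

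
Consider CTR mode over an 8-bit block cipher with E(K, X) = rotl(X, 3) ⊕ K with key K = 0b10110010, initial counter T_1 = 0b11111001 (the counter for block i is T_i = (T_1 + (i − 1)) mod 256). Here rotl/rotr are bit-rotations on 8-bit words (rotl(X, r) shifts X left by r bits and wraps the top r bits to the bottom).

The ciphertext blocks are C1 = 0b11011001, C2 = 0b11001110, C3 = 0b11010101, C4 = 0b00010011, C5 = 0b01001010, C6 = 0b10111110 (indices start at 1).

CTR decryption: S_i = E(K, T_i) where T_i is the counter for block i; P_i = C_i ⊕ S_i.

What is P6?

P6: T = 0b11111110, S = E(K, T) = 0b01000101; 0b10111110 ⊕ 0b01000101 = 0b11111011.

P6 = 0b11111011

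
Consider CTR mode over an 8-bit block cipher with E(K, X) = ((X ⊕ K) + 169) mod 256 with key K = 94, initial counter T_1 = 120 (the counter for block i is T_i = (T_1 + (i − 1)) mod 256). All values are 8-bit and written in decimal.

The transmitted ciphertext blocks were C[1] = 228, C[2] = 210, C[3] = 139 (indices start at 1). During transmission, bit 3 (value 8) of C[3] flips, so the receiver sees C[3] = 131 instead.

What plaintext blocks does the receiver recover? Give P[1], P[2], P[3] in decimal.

P[1] = 43, P[2] = 2, P[3] = 78

CTR decryption: S_i = E(K, T_i) where T_i is the counter for block i; P_i = C_i ⊕ S_i.
Only C[3] changed, to 131. In CTR, a change in C_i flips the same bit in P_i only; the keystream is unaffected. Decrypting the received ciphertext:
P[1]: T = 120, S = E(K, T) = 207; 228 ⊕ 207 = 43.
P[2]: T = 121, S = E(K, T) = 208; 210 ⊕ 208 = 2.
P[3]: T = 122, S = E(K, T) = 205; 131 ⊕ 205 = 78.
Blocks that differ from the original plaintext: P[3].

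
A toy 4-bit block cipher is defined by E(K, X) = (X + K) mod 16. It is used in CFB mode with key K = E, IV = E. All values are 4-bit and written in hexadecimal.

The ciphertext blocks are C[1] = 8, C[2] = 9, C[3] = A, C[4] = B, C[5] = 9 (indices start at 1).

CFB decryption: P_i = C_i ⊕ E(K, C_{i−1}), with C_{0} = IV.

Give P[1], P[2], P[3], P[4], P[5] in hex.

P[1]: E(K, E) = C; 8 ⊕ C = 4.
P[2]: E(K, 8) = 6; 9 ⊕ 6 = F.
P[3]: E(K, 9) = 7; A ⊕ 7 = D.
P[4]: E(K, A) = 8; B ⊕ 8 = 3.
P[5]: E(K, B) = 9; 9 ⊕ 9 = 0.

P[1] = 4, P[2] = F, P[3] = D, P[4] = 3, P[5] = 0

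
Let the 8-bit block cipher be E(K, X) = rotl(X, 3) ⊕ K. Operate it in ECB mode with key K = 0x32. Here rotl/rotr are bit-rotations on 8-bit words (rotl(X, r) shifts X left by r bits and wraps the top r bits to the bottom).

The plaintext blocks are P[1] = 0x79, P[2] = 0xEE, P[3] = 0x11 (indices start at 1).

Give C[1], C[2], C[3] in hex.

ECB encryption: C_i = E(K, P_i).
C[1]: E(K, 0x79) = 0xF9.
C[2]: E(K, 0xEE) = 0x45.
C[3]: E(K, 0x11) = 0xBA.

C[1] = 0xF9, C[2] = 0x45, C[3] = 0xBA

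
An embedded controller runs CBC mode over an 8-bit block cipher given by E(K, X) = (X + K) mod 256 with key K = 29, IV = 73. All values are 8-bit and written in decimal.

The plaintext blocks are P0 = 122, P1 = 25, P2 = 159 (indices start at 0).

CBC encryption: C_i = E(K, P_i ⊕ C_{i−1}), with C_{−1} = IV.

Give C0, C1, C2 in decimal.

C0: P0 ⊕ 73 = 51; E(K, 51) = 80.
C1: P1 ⊕ 80 = 73; E(K, 73) = 102.
C2: P2 ⊕ 102 = 249; E(K, 249) = 22.

C0 = 80, C1 = 102, C2 = 22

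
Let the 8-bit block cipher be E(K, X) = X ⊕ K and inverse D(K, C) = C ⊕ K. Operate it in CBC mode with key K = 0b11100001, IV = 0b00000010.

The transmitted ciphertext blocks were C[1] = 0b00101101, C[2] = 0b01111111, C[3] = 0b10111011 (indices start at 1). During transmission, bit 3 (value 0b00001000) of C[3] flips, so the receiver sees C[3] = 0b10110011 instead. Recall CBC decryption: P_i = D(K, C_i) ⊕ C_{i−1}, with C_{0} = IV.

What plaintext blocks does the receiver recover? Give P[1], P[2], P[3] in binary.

P[1] = 0b11001110, P[2] = 0b10110011, P[3] = 0b00101101

Only C[3] changed, to 0b10110011. In CBC, a change in C_i garbles P_i and flips the same bit in P_{i+1}. Decrypting the received ciphertext:
P[1]: D(K, 0b00101101) = 0b11001100; 0b11001100 ⊕ 0b00000010 = 0b11001110.
P[2]: D(K, 0b01111111) = 0b10011110; 0b10011110 ⊕ 0b00101101 = 0b10110011.
P[3]: D(K, 0b10110011) = 0b01010010; 0b01010010 ⊕ 0b01111111 = 0b00101101.
Blocks that differ from the original plaintext: P[3].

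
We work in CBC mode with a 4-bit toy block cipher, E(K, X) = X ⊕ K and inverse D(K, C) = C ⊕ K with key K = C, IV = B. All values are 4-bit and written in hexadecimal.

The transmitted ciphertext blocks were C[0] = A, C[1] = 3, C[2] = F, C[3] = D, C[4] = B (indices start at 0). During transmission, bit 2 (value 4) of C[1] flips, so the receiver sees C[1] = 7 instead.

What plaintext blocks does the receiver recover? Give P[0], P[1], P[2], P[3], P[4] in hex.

P[0] = D, P[1] = 1, P[2] = 4, P[3] = E, P[4] = A

CBC decryption: P_i = D(K, C_i) ⊕ C_{i−1}, with C_{−1} = IV.
Only C[1] changed, to 7. In CBC, a change in C_i garbles P_i and flips the same bit in P_{i+1}. Decrypting the received ciphertext:
P[0]: D(K, A) = 6; 6 ⊕ B = D.
P[1]: D(K, 7) = B; B ⊕ A = 1.
P[2]: D(K, F) = 3; 3 ⊕ 7 = 4.
P[3]: D(K, D) = 1; 1 ⊕ F = E.
P[4]: D(K, B) = 7; 7 ⊕ D = A.
Blocks that differ from the original plaintext: P[1], P[2].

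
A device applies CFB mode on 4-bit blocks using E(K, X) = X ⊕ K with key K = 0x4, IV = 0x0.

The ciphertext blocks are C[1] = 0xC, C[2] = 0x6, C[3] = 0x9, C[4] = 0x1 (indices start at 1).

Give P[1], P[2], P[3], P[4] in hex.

CFB decryption: P_i = C_i ⊕ E(K, C_{i−1}), with C_{0} = IV.
P[1]: E(K, 0x0) = 0x4; 0xC ⊕ 0x4 = 0x8.
P[2]: E(K, 0xC) = 0x8; 0x6 ⊕ 0x8 = 0xE.
P[3]: E(K, 0x6) = 0x2; 0x9 ⊕ 0x2 = 0xB.
P[4]: E(K, 0x9) = 0xD; 0x1 ⊕ 0xD = 0xC.

P[1] = 0x8, P[2] = 0xE, P[3] = 0xB, P[4] = 0xC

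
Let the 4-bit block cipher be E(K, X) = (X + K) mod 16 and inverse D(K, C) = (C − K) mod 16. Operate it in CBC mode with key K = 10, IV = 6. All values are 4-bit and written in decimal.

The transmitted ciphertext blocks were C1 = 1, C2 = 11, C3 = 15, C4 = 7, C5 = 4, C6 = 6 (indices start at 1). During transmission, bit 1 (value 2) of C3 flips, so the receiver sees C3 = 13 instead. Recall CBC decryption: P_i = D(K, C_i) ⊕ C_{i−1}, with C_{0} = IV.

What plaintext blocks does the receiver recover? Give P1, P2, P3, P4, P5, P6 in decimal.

Only C3 changed, to 13. In CBC, a change in C_i garbles P_i and flips the same bit in P_{i+1}. Decrypting the received ciphertext:
P1: D(K, 1) = 7; 7 ⊕ 6 = 1.
P2: D(K, 11) = 1; 1 ⊕ 1 = 0.
P3: D(K, 13) = 3; 3 ⊕ 11 = 8.
P4: D(K, 7) = 13; 13 ⊕ 13 = 0.
P5: D(K, 4) = 10; 10 ⊕ 7 = 13.
P6: D(K, 6) = 12; 12 ⊕ 4 = 8.
Blocks that differ from the original plaintext: P3, P4.

P1 = 1, P2 = 0, P3 = 8, P4 = 0, P5 = 13, P6 = 8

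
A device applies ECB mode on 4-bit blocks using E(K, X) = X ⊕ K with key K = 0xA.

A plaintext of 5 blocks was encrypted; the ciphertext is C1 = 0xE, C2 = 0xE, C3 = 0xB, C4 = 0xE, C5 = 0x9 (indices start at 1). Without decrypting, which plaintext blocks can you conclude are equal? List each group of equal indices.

ECB encrypts each block independently with the same key, so equal ciphertext blocks imply equal plaintext blocks.
C1 = C2 = C4 = 0xE, so P1 = P2 = P4.

P1 = P2 = P4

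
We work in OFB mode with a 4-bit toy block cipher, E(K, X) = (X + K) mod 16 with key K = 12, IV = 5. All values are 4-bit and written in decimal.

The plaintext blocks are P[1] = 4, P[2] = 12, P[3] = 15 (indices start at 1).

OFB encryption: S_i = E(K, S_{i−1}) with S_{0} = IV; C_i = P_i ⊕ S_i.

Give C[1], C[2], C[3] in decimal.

C[1] = 5, C[2] = 1, C[3] = 6

C[1]: S = E(K, 5) = 1; 4 ⊕ 1 = 5.
C[2]: S = E(K, 1) = 13; 12 ⊕ 13 = 1.
C[3]: S = E(K, 13) = 9; 15 ⊕ 9 = 6.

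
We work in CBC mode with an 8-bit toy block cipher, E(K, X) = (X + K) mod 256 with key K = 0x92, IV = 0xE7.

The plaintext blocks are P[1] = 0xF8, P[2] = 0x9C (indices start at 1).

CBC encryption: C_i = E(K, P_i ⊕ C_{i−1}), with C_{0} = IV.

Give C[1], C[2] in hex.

C[1]: P[1] ⊕ 0xE7 = 0x1F; E(K, 0x1F) = 0xB1.
C[2]: P[2] ⊕ 0xB1 = 0x2D; E(K, 0x2D) = 0xBF.

C[1] = 0xB1, C[2] = 0xBF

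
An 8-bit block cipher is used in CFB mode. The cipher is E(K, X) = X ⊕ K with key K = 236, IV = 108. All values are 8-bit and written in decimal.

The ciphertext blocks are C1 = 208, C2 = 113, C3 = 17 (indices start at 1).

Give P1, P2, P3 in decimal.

CFB decryption: P_i = C_i ⊕ E(K, C_{i−1}), with C_{0} = IV.
P1: E(K, 108) = 128; 208 ⊕ 128 = 80.
P2: E(K, 208) = 60; 113 ⊕ 60 = 77.
P3: E(K, 113) = 157; 17 ⊕ 157 = 140.

P1 = 80, P2 = 77, P3 = 140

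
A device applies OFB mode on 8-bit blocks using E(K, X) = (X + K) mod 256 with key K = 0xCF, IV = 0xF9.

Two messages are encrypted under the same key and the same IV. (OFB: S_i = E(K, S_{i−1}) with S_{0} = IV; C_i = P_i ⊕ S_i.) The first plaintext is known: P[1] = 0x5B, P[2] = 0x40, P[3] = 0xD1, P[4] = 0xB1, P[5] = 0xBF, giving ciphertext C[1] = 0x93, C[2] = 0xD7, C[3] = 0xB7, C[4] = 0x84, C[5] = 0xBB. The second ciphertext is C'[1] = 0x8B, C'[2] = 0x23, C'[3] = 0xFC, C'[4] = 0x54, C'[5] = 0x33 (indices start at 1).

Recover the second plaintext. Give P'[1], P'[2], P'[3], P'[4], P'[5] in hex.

In OFB with a reused IV, both messages share the same keystream S_i, so C_i ⊕ C'_i = P_i ⊕ P'_i and thus P'_i = P_i ⊕ C_i ⊕ C'_i.
P'[1]: 0x5B ⊕ 0x93 ⊕ 0x8B = 0x43.
P'[2]: 0x40 ⊕ 0xD7 ⊕ 0x23 = 0xB4.
P'[3]: 0xD1 ⊕ 0xB7 ⊕ 0xFC = 0x9A.
P'[4]: 0xB1 ⊕ 0x84 ⊕ 0x54 = 0x61.
P'[5]: 0xBF ⊕ 0xBB ⊕ 0x33 = 0x37.

P'[1] = 0x43, P'[2] = 0xB4, P'[3] = 0x9A, P'[4] = 0x61, P'[5] = 0x37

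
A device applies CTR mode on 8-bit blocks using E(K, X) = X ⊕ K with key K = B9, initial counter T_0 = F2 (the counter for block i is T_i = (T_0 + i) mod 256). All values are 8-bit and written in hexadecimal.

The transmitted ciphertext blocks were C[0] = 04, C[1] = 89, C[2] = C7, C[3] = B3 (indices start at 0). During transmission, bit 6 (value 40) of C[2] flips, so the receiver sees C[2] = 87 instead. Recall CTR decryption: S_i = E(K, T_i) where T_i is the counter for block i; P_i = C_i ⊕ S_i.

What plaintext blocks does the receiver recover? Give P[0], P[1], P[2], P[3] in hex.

P[0] = 4F, P[1] = C3, P[2] = CA, P[3] = FF

Only C[2] changed, to 87. In CTR, a change in C_i flips the same bit in P_i only; the keystream is unaffected. Decrypting the received ciphertext:
P[0]: T = F2, S = E(K, T) = 4B; 04 ⊕ 4B = 4F.
P[1]: T = F3, S = E(K, T) = 4A; 89 ⊕ 4A = C3.
P[2]: T = F4, S = E(K, T) = 4D; 87 ⊕ 4D = CA.
P[3]: T = F5, S = E(K, T) = 4C; B3 ⊕ 4C = FF.
Blocks that differ from the original plaintext: P[2].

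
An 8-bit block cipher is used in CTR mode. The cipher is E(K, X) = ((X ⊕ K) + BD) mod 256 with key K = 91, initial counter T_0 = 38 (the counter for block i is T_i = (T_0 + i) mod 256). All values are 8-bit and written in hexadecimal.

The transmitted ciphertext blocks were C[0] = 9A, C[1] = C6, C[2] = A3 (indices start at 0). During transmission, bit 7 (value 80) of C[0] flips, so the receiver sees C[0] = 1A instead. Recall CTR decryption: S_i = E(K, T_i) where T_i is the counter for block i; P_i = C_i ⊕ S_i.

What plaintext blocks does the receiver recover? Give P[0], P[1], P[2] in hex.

Only C[0] changed, to 1A. In CTR, a change in C_i flips the same bit in P_i only; the keystream is unaffected. Decrypting the received ciphertext:
P[0]: T = 38, S = E(K, T) = 66; 1A ⊕ 66 = 7C.
P[1]: T = 39, S = E(K, T) = 65; C6 ⊕ 65 = A3.
P[2]: T = 3A, S = E(K, T) = 68; A3 ⊕ 68 = CB.
Blocks that differ from the original plaintext: P[0].

P[0] = 7C, P[1] = A3, P[2] = CB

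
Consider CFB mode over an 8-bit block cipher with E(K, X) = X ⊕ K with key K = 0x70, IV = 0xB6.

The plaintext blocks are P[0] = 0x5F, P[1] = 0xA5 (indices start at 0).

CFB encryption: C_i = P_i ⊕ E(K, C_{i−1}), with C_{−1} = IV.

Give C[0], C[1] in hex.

C[0]: E(K, 0xB6) = 0xC6; 0x5F ⊕ 0xC6 = 0x99.
C[1]: E(K, 0x99) = 0xE9; 0xA5 ⊕ 0xE9 = 0x4C.

C[0] = 0x99, C[1] = 0x4C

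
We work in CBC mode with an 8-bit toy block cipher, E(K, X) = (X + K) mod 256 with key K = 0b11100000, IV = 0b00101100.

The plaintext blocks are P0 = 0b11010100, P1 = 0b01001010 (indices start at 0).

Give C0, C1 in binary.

CBC encryption: C_i = E(K, P_i ⊕ C_{i−1}), with C_{−1} = IV.
C0: P0 ⊕ 0b00101100 = 0b11111000; E(K, 0b11111000) = 0b11011000.
C1: P1 ⊕ 0b11011000 = 0b10010010; E(K, 0b10010010) = 0b01110010.

C0 = 0b11011000, C1 = 0b01110010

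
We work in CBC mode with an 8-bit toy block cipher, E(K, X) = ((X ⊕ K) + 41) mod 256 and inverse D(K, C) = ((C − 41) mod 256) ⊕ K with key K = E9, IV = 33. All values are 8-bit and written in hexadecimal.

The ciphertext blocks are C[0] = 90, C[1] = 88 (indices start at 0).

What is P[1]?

P[1] = 3E

CBC decryption: P_i = D(K, C_i) ⊕ C_{i−1}, with C_{−1} = IV.
P[1]: D(K, 88) = AE; AE ⊕ 90 = 3E.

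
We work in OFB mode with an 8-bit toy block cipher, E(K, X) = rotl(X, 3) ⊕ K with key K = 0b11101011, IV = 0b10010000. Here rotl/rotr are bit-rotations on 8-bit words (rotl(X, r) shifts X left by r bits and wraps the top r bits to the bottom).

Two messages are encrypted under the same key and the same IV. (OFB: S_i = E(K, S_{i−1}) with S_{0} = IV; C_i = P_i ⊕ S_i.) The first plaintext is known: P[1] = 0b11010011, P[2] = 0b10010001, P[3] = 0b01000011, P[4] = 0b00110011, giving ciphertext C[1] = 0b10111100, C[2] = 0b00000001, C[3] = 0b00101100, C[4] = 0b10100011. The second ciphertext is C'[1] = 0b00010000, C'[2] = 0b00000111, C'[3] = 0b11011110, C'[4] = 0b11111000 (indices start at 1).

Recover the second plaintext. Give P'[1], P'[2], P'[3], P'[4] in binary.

P'[1] = 0b01111111, P'[2] = 0b10010111, P'[3] = 0b10110001, P'[4] = 0b01101000

In OFB with a reused IV, both messages share the same keystream S_i, so C_i ⊕ C'_i = P_i ⊕ P'_i and thus P'_i = P_i ⊕ C_i ⊕ C'_i.
P'[1]: 0b11010011 ⊕ 0b10111100 ⊕ 0b00010000 = 0b01111111.
P'[2]: 0b10010001 ⊕ 0b00000001 ⊕ 0b00000111 = 0b10010111.
P'[3]: 0b01000011 ⊕ 0b00101100 ⊕ 0b11011110 = 0b10110001.
P'[4]: 0b00110011 ⊕ 0b10100011 ⊕ 0b11111000 = 0b01101000.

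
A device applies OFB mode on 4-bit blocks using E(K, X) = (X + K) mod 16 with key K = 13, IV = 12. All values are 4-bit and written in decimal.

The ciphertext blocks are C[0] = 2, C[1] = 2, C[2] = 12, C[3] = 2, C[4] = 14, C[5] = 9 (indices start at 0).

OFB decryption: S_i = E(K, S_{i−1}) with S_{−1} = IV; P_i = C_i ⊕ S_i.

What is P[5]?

P[5] = 3

P[0]: S = E(K, 12) = 9; 2 ⊕ 9 = 11.
P[1]: S = E(K, 9) = 6; 2 ⊕ 6 = 4.
P[2]: S = E(K, 6) = 3; 12 ⊕ 3 = 15.
P[3]: S = E(K, 3) = 0; 2 ⊕ 0 = 2.
P[4]: S = E(K, 0) = 13; 14 ⊕ 13 = 3.
P[5]: S = E(K, 13) = 10; 9 ⊕ 10 = 3.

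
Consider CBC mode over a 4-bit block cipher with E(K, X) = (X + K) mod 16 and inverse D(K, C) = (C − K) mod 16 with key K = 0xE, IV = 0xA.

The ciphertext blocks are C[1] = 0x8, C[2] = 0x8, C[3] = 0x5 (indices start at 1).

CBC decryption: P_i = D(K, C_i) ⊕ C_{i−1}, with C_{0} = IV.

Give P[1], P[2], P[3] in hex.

P[1]: D(K, 0x8) = 0xA; 0xA ⊕ 0xA = 0x0.
P[2]: D(K, 0x8) = 0xA; 0xA ⊕ 0x8 = 0x2.
P[3]: D(K, 0x5) = 0x7; 0x7 ⊕ 0x8 = 0xF.

P[1] = 0x0, P[2] = 0x2, P[3] = 0xF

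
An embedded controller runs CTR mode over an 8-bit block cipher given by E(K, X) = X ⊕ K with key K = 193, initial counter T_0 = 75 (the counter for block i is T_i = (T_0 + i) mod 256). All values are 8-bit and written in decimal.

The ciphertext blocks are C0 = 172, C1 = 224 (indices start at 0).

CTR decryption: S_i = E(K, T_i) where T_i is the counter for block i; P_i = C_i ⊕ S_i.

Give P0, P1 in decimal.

P0 = 38, P1 = 109

P0: T = 75, S = E(K, T) = 138; 172 ⊕ 138 = 38.
P1: T = 76, S = E(K, T) = 141; 224 ⊕ 141 = 109.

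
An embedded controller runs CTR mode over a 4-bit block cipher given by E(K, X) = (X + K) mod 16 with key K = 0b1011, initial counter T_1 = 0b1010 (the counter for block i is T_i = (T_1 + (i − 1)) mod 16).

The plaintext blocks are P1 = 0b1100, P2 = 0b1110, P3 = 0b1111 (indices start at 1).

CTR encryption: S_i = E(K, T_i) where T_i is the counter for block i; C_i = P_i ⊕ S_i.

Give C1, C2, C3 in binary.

C1 = 0b1001, C2 = 0b1000, C3 = 0b1000

C1: T = 0b1010, S = E(K, T) = 0b0101; 0b1100 ⊕ 0b0101 = 0b1001.
C2: T = 0b1011, S = E(K, T) = 0b0110; 0b1110 ⊕ 0b0110 = 0b1000.
C3: T = 0b1100, S = E(K, T) = 0b0111; 0b1111 ⊕ 0b0111 = 0b1000.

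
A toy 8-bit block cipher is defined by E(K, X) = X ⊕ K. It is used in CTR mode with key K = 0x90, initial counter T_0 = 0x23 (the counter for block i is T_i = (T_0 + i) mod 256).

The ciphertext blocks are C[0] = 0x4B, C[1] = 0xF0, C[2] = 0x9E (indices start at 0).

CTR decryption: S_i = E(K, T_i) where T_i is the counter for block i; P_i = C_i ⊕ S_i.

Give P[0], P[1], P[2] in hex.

P[0]: T = 0x23, S = E(K, T) = 0xB3; 0x4B ⊕ 0xB3 = 0xF8.
P[1]: T = 0x24, S = E(K, T) = 0xB4; 0xF0 ⊕ 0xB4 = 0x44.
P[2]: T = 0x25, S = E(K, T) = 0xB5; 0x9E ⊕ 0xB5 = 0x2B.

P[0] = 0xF8, P[1] = 0x44, P[2] = 0x2B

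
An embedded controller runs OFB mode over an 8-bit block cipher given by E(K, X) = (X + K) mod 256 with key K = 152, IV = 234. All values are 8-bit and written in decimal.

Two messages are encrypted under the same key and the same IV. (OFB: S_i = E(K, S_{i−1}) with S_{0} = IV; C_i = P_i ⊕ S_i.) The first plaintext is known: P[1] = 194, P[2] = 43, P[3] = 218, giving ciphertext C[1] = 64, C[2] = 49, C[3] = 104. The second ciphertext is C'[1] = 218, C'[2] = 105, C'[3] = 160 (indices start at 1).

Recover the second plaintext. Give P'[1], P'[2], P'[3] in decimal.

P'[1] = 88, P'[2] = 115, P'[3] = 18

In OFB with a reused IV, both messages share the same keystream S_i, so C_i ⊕ C'_i = P_i ⊕ P'_i and thus P'_i = P_i ⊕ C_i ⊕ C'_i.
P'[1]: 194 ⊕ 64 ⊕ 218 = 88.
P'[2]: 43 ⊕ 49 ⊕ 105 = 115.
P'[3]: 218 ⊕ 104 ⊕ 160 = 18.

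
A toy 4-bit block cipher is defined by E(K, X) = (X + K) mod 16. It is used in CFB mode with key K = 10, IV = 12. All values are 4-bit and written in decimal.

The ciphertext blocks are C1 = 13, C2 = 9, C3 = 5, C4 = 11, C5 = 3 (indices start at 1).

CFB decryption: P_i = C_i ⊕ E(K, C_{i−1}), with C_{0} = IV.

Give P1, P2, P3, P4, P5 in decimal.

P1: E(K, 12) = 6; 13 ⊕ 6 = 11.
P2: E(K, 13) = 7; 9 ⊕ 7 = 14.
P3: E(K, 9) = 3; 5 ⊕ 3 = 6.
P4: E(K, 5) = 15; 11 ⊕ 15 = 4.
P5: E(K, 11) = 5; 3 ⊕ 5 = 6.

P1 = 11, P2 = 14, P3 = 6, P4 = 4, P5 = 6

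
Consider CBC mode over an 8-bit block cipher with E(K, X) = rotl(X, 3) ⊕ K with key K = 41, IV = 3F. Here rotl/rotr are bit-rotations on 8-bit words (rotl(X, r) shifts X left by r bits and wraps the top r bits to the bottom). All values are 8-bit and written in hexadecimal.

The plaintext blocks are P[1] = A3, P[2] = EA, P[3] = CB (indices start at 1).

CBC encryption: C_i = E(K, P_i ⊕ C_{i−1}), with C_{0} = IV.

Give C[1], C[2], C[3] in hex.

C[1]: P[1] ⊕ 3F = 9C; E(K, 9C) = A5.
C[2]: P[2] ⊕ A5 = 4F; E(K, 4F) = 3B.
C[3]: P[3] ⊕ 3B = F0; E(K, F0) = C6.

C[1] = A5, C[2] = 3B, C[3] = C6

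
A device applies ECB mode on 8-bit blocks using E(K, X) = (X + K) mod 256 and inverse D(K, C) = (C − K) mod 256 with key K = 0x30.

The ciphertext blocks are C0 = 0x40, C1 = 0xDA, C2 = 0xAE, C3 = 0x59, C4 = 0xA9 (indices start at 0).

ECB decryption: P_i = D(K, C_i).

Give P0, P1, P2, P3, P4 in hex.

P0 = 0x10, P1 = 0xAA, P2 = 0x7E, P3 = 0x29, P4 = 0x79

P0: D(K, 0x40) = 0x10.
P1: D(K, 0xDA) = 0xAA.
P2: D(K, 0xAE) = 0x7E.
P3: D(K, 0x59) = 0x29.
P4: D(K, 0xA9) = 0x79.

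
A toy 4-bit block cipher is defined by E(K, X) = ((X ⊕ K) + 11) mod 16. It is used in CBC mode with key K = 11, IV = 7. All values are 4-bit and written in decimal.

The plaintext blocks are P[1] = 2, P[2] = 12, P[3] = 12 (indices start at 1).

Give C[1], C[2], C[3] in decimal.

CBC encryption: C_i = E(K, P_i ⊕ C_{i−1}), with C_{0} = IV.
C[1]: P[1] ⊕ 7 = 5; E(K, 5) = 9.
C[2]: P[2] ⊕ 9 = 5; E(K, 5) = 9.
C[3]: P[3] ⊕ 9 = 5; E(K, 5) = 9.

C[1] = 9, C[2] = 9, C[3] = 9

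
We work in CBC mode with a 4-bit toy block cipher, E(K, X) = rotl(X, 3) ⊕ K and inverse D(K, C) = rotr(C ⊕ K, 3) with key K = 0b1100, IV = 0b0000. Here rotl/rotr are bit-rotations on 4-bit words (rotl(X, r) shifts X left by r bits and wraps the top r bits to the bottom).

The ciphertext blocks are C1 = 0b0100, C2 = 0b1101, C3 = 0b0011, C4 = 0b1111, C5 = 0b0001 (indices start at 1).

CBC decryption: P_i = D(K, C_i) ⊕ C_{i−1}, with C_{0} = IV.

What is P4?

P4: D(K, 0b1111) = 0b0110; 0b0110 ⊕ 0b0011 = 0b0101.

P4 = 0b0101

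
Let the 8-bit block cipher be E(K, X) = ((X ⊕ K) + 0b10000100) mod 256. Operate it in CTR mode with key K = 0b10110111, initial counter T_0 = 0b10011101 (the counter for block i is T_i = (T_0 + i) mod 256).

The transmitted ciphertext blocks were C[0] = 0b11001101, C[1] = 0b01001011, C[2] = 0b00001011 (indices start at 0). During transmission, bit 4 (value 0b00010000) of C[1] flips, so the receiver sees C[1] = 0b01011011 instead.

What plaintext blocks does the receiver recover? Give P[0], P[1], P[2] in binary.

P[0] = 0b01100011, P[1] = 0b11110110, P[2] = 0b10100111

CTR decryption: S_i = E(K, T_i) where T_i is the counter for block i; P_i = C_i ⊕ S_i.
Only C[1] changed, to 0b01011011. In CTR, a change in C_i flips the same bit in P_i only; the keystream is unaffected. Decrypting the received ciphertext:
P[0]: T = 0b10011101, S = E(K, T) = 0b10101110; 0b11001101 ⊕ 0b10101110 = 0b01100011.
P[1]: T = 0b10011110, S = E(K, T) = 0b10101101; 0b01011011 ⊕ 0b10101101 = 0b11110110.
P[2]: T = 0b10011111, S = E(K, T) = 0b10101100; 0b00001011 ⊕ 0b10101100 = 0b10100111.
Blocks that differ from the original plaintext: P[1].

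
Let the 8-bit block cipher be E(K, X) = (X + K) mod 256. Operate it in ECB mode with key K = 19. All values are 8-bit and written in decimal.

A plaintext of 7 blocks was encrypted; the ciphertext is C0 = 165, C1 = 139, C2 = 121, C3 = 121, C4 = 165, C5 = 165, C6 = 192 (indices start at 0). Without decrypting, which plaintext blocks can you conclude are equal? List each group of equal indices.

P0 = P4 = P5; P2 = P3

ECB encrypts each block independently with the same key, so equal ciphertext blocks imply equal plaintext blocks.
C0 = C4 = C5 = 165, so P0 = P4 = P5.
C2 = C3 = 121, so P2 = P3.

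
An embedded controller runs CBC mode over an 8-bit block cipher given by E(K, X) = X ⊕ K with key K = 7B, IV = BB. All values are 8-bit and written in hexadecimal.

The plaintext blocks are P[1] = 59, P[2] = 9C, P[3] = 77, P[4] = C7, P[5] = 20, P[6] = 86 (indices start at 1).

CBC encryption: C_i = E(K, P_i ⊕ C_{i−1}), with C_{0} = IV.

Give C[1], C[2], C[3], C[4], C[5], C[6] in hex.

C[1]: P[1] ⊕ BB = E2; E(K, E2) = 99.
C[2]: P[2] ⊕ 99 = 05; E(K, 05) = 7E.
C[3]: P[3] ⊕ 7E = 09; E(K, 09) = 72.
C[4]: P[4] ⊕ 72 = B5; E(K, B5) = CE.
C[5]: P[5] ⊕ CE = EE; E(K, EE) = 95.
C[6]: P[6] ⊕ 95 = 13; E(K, 13) = 68.

C[1] = 99, C[2] = 7E, C[3] = 72, C[4] = CE, C[5] = 95, C[6] = 68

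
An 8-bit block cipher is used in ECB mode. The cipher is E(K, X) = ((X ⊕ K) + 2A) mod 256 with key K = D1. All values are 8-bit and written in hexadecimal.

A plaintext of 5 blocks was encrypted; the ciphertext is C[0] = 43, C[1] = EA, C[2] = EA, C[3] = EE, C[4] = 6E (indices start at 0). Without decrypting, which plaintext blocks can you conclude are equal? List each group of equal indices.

P[1] = P[2]

ECB encrypts each block independently with the same key, so equal ciphertext blocks imply equal plaintext blocks.
C[1] = C[2] = EA, so P[1] = P[2].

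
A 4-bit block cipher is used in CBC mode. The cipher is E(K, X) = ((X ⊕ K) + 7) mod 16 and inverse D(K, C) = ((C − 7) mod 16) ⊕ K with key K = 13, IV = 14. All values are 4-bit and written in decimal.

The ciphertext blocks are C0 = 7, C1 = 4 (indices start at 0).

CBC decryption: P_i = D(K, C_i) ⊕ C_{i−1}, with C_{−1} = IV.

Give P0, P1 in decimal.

P0 = 3, P1 = 7

P0: D(K, 7) = 13; 13 ⊕ 14 = 3.
P1: D(K, 4) = 0; 0 ⊕ 7 = 7.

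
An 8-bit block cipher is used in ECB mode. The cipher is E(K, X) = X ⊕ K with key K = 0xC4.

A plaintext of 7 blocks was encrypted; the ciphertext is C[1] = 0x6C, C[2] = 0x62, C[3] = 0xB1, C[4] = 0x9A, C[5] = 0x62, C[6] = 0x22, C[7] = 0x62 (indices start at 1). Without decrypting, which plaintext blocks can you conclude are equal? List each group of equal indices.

P[2] = P[5] = P[7]

ECB encrypts each block independently with the same key, so equal ciphertext blocks imply equal plaintext blocks.
C[2] = C[5] = C[7] = 0x62, so P[2] = P[5] = P[7].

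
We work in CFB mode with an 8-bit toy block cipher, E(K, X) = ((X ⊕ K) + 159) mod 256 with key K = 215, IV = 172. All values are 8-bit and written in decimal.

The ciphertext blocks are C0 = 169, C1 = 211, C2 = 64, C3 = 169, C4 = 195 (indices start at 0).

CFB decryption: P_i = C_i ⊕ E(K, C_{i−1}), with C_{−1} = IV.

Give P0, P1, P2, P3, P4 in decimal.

P0 = 179, P1 = 206, P2 = 227, P3 = 159, P4 = 222

P0: E(K, 172) = 26; 169 ⊕ 26 = 179.
P1: E(K, 169) = 29; 211 ⊕ 29 = 206.
P2: E(K, 211) = 163; 64 ⊕ 163 = 227.
P3: E(K, 64) = 54; 169 ⊕ 54 = 159.
P4: E(K, 169) = 29; 195 ⊕ 29 = 222.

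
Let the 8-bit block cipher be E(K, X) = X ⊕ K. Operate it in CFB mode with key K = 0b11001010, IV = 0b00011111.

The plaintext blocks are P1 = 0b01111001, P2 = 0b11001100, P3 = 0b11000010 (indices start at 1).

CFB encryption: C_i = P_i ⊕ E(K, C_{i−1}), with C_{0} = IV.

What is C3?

C1: E(K, 0b00011111) = 0b11010101; 0b01111001 ⊕ 0b11010101 = 0b10101100.
C2: E(K, 0b10101100) = 0b01100110; 0b11001100 ⊕ 0b01100110 = 0b10101010.
C3: E(K, 0b10101010) = 0b01100000; 0b11000010 ⊕ 0b01100000 = 0b10100010.

C3 = 0b10100010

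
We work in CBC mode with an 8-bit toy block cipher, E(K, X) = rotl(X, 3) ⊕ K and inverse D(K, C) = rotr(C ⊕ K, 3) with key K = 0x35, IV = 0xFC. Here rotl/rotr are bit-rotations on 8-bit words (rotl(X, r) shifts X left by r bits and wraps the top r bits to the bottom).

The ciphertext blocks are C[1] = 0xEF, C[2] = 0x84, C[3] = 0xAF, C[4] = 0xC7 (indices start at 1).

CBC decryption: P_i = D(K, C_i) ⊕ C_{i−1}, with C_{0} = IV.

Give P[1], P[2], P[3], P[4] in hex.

P[1]: D(K, 0xEF) = 0x5B; 0x5B ⊕ 0xFC = 0xA7.
P[2]: D(K, 0x84) = 0x36; 0x36 ⊕ 0xEF = 0xD9.
P[3]: D(K, 0xAF) = 0x53; 0x53 ⊕ 0x84 = 0xD7.
P[4]: D(K, 0xC7) = 0x5E; 0x5E ⊕ 0xAF = 0xF1.

P[1] = 0xA7, P[2] = 0xD9, P[3] = 0xD7, P[4] = 0xF1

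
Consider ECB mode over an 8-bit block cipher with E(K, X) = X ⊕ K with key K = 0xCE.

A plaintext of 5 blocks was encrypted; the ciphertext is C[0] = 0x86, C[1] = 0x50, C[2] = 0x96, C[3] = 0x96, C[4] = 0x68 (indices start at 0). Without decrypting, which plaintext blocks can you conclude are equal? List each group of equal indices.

ECB encrypts each block independently with the same key, so equal ciphertext blocks imply equal plaintext blocks.
C[2] = C[3] = 0x96, so P[2] = P[3].

P[2] = P[3]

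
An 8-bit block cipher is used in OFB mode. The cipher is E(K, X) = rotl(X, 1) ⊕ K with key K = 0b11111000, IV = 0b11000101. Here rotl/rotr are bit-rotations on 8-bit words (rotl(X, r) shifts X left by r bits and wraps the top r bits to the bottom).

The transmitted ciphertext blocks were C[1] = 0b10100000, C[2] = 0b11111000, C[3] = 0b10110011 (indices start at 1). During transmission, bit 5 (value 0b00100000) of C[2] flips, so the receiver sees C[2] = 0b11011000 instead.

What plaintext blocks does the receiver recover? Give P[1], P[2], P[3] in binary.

P[1] = 0b11010011, P[2] = 0b11000110, P[3] = 0b01110111

OFB decryption: S_i = E(K, S_{i−1}) with S_{0} = IV; P_i = C_i ⊕ S_i.
Only C[2] changed, to 0b11011000. In OFB, a change in C_i flips the same bit in P_i only; the keystream is unaffected. Decrypting the received ciphertext:
P[1]: S = E(K, 0b11000101) = 0b01110011; 0b10100000 ⊕ 0b01110011 = 0b11010011.
P[2]: S = E(K, 0b01110011) = 0b00011110; 0b11011000 ⊕ 0b00011110 = 0b11000110.
P[3]: S = E(K, 0b00011110) = 0b11000100; 0b10110011 ⊕ 0b11000100 = 0b01110111.
Blocks that differ from the original plaintext: P[2].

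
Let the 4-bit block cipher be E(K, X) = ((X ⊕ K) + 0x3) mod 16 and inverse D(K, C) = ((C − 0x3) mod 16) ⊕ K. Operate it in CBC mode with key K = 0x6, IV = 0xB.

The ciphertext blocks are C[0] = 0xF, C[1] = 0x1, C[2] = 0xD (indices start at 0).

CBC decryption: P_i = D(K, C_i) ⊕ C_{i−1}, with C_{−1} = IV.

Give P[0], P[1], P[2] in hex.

P[0] = 0x1, P[1] = 0x7, P[2] = 0xD

P[0]: D(K, 0xF) = 0xA; 0xA ⊕ 0xB = 0x1.
P[1]: D(K, 0x1) = 0x8; 0x8 ⊕ 0xF = 0x7.
P[2]: D(K, 0xD) = 0xC; 0xC ⊕ 0x1 = 0xD.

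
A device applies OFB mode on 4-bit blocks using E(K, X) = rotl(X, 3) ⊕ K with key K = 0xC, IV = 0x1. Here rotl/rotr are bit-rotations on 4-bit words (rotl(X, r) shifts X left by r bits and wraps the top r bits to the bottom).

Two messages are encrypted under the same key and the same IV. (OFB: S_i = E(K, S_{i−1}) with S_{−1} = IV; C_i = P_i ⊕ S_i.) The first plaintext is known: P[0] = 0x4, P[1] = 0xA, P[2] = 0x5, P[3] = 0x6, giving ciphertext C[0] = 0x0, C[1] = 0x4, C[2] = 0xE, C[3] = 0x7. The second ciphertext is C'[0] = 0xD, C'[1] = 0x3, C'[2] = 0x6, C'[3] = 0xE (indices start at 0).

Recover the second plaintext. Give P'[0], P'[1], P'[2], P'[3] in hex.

In OFB with a reused IV, both messages share the same keystream S_i, so C_i ⊕ C'_i = P_i ⊕ P'_i and thus P'_i = P_i ⊕ C_i ⊕ C'_i.
P'[0]: 0x4 ⊕ 0x0 ⊕ 0xD = 0x9.
P'[1]: 0xA ⊕ 0x4 ⊕ 0x3 = 0xD.
P'[2]: 0x5 ⊕ 0xE ⊕ 0x6 = 0xD.
P'[3]: 0x6 ⊕ 0x7 ⊕ 0xE = 0xF.

P'[0] = 0x9, P'[1] = 0xD, P'[2] = 0xD, P'[3] = 0xF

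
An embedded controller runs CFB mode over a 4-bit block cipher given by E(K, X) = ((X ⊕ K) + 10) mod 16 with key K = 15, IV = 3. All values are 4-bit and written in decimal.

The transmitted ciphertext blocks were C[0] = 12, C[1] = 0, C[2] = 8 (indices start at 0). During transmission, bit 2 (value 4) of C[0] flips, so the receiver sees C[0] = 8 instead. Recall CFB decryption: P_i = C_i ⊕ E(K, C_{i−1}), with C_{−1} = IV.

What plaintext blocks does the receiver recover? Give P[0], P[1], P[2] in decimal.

P[0] = 14, P[1] = 1, P[2] = 1

Only C[0] changed, to 8. In CFB, a change in C_i flips the same bit in P_i and garbles P_{i+1}. Decrypting the received ciphertext:
P[0]: E(K, 3) = 6; 8 ⊕ 6 = 14.
P[1]: E(K, 8) = 1; 0 ⊕ 1 = 1.
P[2]: E(K, 0) = 9; 8 ⊕ 9 = 1.
Blocks that differ from the original plaintext: P[0], P[1].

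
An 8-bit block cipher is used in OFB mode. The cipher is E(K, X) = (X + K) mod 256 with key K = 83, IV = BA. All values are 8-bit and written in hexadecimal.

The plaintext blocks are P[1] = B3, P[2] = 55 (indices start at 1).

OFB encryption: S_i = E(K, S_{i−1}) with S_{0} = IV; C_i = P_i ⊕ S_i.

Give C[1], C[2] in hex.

C[1]: S = E(K, BA) = 3D; B3 ⊕ 3D = 8E.
C[2]: S = E(K, 3D) = C0; 55 ⊕ C0 = 95.

C[1] = 8E, C[2] = 95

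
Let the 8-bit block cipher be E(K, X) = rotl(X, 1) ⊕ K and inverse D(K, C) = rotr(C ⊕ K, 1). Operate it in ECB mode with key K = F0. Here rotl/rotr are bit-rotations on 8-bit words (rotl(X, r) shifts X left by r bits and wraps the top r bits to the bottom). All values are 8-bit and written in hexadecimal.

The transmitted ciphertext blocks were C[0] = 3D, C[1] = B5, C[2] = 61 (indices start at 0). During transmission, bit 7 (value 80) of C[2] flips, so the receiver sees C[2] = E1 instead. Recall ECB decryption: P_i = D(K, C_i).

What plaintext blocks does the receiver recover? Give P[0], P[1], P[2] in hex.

P[0] = E6, P[1] = A2, P[2] = 88

Only C[2] changed, to E1. In ECB, a change in C_i affects only P_i. Decrypting the received ciphertext:
P[0]: D(K, 3D) = E6.
P[1]: D(K, B5) = A2.
P[2]: D(K, E1) = 88.
Blocks that differ from the original plaintext: P[2].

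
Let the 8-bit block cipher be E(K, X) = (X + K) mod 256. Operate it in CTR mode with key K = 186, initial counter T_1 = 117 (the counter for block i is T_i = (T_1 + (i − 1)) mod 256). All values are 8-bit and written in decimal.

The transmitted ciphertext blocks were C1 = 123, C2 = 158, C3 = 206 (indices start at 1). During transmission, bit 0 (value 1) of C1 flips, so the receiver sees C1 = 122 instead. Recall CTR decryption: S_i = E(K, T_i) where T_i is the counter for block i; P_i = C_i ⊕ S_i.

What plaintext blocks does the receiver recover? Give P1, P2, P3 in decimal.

P1 = 85, P2 = 174, P3 = 255

Only C1 changed, to 122. In CTR, a change in C_i flips the same bit in P_i only; the keystream is unaffected. Decrypting the received ciphertext:
P1: T = 117, S = E(K, T) = 47; 122 ⊕ 47 = 85.
P2: T = 118, S = E(K, T) = 48; 158 ⊕ 48 = 174.
P3: T = 119, S = E(K, T) = 49; 206 ⊕ 49 = 255.
Blocks that differ from the original plaintext: P1.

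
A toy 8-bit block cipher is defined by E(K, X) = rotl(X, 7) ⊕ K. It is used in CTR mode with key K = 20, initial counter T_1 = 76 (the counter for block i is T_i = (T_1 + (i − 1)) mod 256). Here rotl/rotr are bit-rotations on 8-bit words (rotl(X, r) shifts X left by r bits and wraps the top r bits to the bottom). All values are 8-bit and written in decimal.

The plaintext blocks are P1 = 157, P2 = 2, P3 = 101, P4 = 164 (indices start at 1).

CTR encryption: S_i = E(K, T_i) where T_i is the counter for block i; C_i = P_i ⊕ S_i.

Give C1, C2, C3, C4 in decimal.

C1: T = 76, S = E(K, T) = 50; 157 ⊕ 50 = 175.
C2: T = 77, S = E(K, T) = 178; 2 ⊕ 178 = 176.
C3: T = 78, S = E(K, T) = 51; 101 ⊕ 51 = 86.
C4: T = 79, S = E(K, T) = 179; 164 ⊕ 179 = 23.

C1 = 175, C2 = 176, C3 = 86, C4 = 23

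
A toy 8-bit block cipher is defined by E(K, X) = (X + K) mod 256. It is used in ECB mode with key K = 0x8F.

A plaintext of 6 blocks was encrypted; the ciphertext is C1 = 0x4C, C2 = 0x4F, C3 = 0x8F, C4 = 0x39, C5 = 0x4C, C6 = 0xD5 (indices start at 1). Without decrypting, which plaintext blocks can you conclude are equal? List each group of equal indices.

P1 = P5

ECB encrypts each block independently with the same key, so equal ciphertext blocks imply equal plaintext blocks.
C1 = C5 = 0x4C, so P1 = P5.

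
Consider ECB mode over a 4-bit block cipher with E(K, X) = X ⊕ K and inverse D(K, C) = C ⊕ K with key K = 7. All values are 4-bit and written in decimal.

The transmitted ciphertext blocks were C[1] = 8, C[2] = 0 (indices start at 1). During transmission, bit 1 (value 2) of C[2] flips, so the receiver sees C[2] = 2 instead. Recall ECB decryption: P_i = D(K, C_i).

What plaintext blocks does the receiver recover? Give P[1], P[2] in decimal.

P[1] = 15, P[2] = 5

Only C[2] changed, to 2. In ECB, a change in C_i affects only P_i. Decrypting the received ciphertext:
P[1]: D(K, 8) = 15.
P[2]: D(K, 2) = 5.
Blocks that differ from the original plaintext: P[2].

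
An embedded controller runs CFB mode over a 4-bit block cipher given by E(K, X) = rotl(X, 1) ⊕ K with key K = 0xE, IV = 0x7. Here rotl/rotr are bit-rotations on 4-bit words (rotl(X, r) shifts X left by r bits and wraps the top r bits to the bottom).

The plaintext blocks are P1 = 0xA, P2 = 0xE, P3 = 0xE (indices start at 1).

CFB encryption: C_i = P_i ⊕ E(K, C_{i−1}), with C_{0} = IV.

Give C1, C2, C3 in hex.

C1: E(K, 0x7) = 0x0; 0xA ⊕ 0x0 = 0xA.
C2: E(K, 0xA) = 0xB; 0xE ⊕ 0xB = 0x5.
C3: E(K, 0x5) = 0x4; 0xE ⊕ 0x4 = 0xA.

C1 = 0xA, C2 = 0x5, C3 = 0xA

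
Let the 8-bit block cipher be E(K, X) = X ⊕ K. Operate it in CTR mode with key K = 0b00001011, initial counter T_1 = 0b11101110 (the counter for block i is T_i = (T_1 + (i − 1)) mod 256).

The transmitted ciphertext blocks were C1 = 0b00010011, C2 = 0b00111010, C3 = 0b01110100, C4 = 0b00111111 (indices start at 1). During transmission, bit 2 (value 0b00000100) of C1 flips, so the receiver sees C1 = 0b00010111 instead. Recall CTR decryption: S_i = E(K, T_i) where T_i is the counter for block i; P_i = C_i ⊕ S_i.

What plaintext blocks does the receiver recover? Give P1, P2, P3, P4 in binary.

P1 = 0b11110010, P2 = 0b11011110, P3 = 0b10001111, P4 = 0b11000101

Only C1 changed, to 0b00010111. In CTR, a change in C_i flips the same bit in P_i only; the keystream is unaffected. Decrypting the received ciphertext:
P1: T = 0b11101110, S = E(K, T) = 0b11100101; 0b00010111 ⊕ 0b11100101 = 0b11110010.
P2: T = 0b11101111, S = E(K, T) = 0b11100100; 0b00111010 ⊕ 0b11100100 = 0b11011110.
P3: T = 0b11110000, S = E(K, T) = 0b11111011; 0b01110100 ⊕ 0b11111011 = 0b10001111.
P4: T = 0b11110001, S = E(K, T) = 0b11111010; 0b00111111 ⊕ 0b11111010 = 0b11000101.
Blocks that differ from the original plaintext: P1.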